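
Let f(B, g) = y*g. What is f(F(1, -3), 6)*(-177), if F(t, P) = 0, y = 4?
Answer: -4248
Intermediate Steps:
f(B, g) = 4*g
f(F(1, -3), 6)*(-177) = (4*6)*(-177) = 24*(-177) = -4248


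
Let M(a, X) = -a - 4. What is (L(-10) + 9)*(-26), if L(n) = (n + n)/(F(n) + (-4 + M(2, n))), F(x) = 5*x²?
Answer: -11414/49 ≈ -232.94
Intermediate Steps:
M(a, X) = -4 - a
L(n) = 2*n/(-10 + 5*n²) (L(n) = (n + n)/(5*n² + (-4 + (-4 - 1*2))) = (2*n)/(5*n² + (-4 + (-4 - 2))) = (2*n)/(5*n² + (-4 - 6)) = (2*n)/(5*n² - 10) = (2*n)/(-10 + 5*n²) = 2*n/(-10 + 5*n²))
(L(-10) + 9)*(-26) = ((⅖)*(-10)/(-2 + (-10)²) + 9)*(-26) = ((⅖)*(-10)/(-2 + 100) + 9)*(-26) = ((⅖)*(-10)/98 + 9)*(-26) = ((⅖)*(-10)*(1/98) + 9)*(-26) = (-2/49 + 9)*(-26) = (439/49)*(-26) = -11414/49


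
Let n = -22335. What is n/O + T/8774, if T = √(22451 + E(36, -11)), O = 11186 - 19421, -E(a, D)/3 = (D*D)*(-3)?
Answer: 1489/549 + √5885/4387 ≈ 2.7297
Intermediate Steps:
E(a, D) = 9*D² (E(a, D) = -3*D*D*(-3) = -3*D²*(-3) = -(-9)*D² = 9*D²)
O = -8235
T = 2*√5885 (T = √(22451 + 9*(-11)²) = √(22451 + 9*121) = √(22451 + 1089) = √23540 = 2*√5885 ≈ 153.43)
n/O + T/8774 = -22335/(-8235) + (2*√5885)/8774 = -22335*(-1/8235) + (2*√5885)*(1/8774) = 1489/549 + √5885/4387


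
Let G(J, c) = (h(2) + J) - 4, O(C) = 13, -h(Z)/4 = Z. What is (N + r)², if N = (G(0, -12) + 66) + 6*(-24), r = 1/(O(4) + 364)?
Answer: 1151177041/142129 ≈ 8099.5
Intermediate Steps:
h(Z) = -4*Z
G(J, c) = -12 + J (G(J, c) = (-4*2 + J) - 4 = (-8 + J) - 4 = -12 + J)
r = 1/377 (r = 1/(13 + 364) = 1/377 ≈ 0.0026525)
N = -90 (N = ((-12 + 0) + 66) + 6*(-24) = (-12 + 66) - 144 = 54 - 144 = -90)
(N + r)² = (-90 + 1/377)² = (-33929/377)² = 1151177041/142129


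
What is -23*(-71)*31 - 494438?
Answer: -443815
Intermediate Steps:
-23*(-71)*31 - 494438 = 1633*31 - 494438 = 50623 - 494438 = -443815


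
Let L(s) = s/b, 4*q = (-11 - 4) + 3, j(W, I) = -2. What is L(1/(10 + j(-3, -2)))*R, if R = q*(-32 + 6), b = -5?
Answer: -39/20 ≈ -1.9500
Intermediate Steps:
q = -3 (q = ((-11 - 4) + 3)/4 = (-15 + 3)/4 = (¼)*(-12) = -3)
L(s) = -s/5 (L(s) = s/(-5) = s*(-⅕) = -s/5)
R = 78 (R = -3*(-32 + 6) = -3*(-26) = 78)
L(1/(10 + j(-3, -2)))*R = -1/(5*(10 - 2))*78 = -⅕/8*78 = -⅕*⅛*78 = -1/40*78 = -39/20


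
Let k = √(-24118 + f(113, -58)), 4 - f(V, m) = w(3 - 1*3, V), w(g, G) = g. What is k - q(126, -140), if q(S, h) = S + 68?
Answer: -194 + I*√24114 ≈ -194.0 + 155.29*I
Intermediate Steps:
f(V, m) = 4 (f(V, m) = 4 - (3 - 1*3) = 4 - (3 - 3) = 4 - 1*0 = 4 + 0 = 4)
q(S, h) = 68 + S
k = I*√24114 (k = √(-24118 + 4) = √(-24114) = I*√24114 ≈ 155.29*I)
k - q(126, -140) = I*√24114 - (68 + 126) = I*√24114 - 1*194 = I*√24114 - 194 = -194 + I*√24114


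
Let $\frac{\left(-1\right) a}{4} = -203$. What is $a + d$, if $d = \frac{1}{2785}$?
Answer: $\frac{2261421}{2785} \approx 812.0$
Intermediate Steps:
$a = 812$ ($a = \left(-4\right) \left(-203\right) = 812$)
$d = \frac{1}{2785} \approx 0.00035907$
$a + d = 812 + \frac{1}{2785} = \frac{2261421}{2785}$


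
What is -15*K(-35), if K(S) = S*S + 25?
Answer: -18750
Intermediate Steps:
K(S) = 25 + S² (K(S) = S² + 25 = 25 + S²)
-15*K(-35) = -15*(25 + (-35)²) = -15*(25 + 1225) = -15*1250 = -18750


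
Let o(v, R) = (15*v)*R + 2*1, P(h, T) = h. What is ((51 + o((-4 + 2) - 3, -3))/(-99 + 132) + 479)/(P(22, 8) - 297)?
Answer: -3217/1815 ≈ -1.7725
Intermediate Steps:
o(v, R) = 2 + 15*R*v (o(v, R) = 15*R*v + 2 = 2 + 15*R*v)
((51 + o((-4 + 2) - 3, -3))/(-99 + 132) + 479)/(P(22, 8) - 297) = ((51 + (2 + 15*(-3)*((-4 + 2) - 3)))/(-99 + 132) + 479)/(22 - 297) = ((51 + (2 + 15*(-3)*(-2 - 3)))/33 + 479)/(-275) = ((51 + (2 + 15*(-3)*(-5)))*(1/33) + 479)*(-1/275) = ((51 + (2 + 225))*(1/33) + 479)*(-1/275) = ((51 + 227)*(1/33) + 479)*(-1/275) = (278*(1/33) + 479)*(-1/275) = (278/33 + 479)*(-1/275) = (16085/33)*(-1/275) = -3217/1815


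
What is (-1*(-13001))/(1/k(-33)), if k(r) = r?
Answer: -429033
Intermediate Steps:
(-1*(-13001))/(1/k(-33)) = (-1*(-13001))/(1/(-33)) = 13001/(-1/33) = 13001*(-33) = -429033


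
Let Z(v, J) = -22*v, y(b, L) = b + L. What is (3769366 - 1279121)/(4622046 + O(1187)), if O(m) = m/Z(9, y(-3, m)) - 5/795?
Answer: 26132631030/48503687747 ≈ 0.53878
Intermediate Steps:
y(b, L) = L + b
O(m) = -1/159 - m/198 (O(m) = m/((-22*9)) - 5/795 = m/(-198) - 5*1/795 = m*(-1/198) - 1/159 = -m/198 - 1/159 = -1/159 - m/198)
(3769366 - 1279121)/(4622046 + O(1187)) = (3769366 - 1279121)/(4622046 + (-1/159 - 1/198*1187)) = 2490245/(4622046 + (-1/159 - 1187/198)) = 2490245/(4622046 - 62977/10494) = 2490245/(48503687747/10494) = 2490245*(10494/48503687747) = 26132631030/48503687747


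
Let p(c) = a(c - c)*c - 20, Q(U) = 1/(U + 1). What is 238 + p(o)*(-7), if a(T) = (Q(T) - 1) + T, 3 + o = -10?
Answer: 378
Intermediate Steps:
Q(U) = 1/(1 + U)
o = -13 (o = -3 - 10 = -13)
a(T) = -1 + T + 1/(1 + T) (a(T) = (1/(1 + T) - 1) + T = (-1 + 1/(1 + T)) + T = -1 + T + 1/(1 + T))
p(c) = -20 (p(c) = ((c - c)**2/(1 + (c - c)))*c - 20 = (0**2/(1 + 0))*c - 20 = (0/1)*c - 20 = (0*1)*c - 20 = 0*c - 20 = 0 - 20 = -20)
238 + p(o)*(-7) = 238 - 20*(-7) = 238 + 140 = 378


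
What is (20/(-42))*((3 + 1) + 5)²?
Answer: -270/7 ≈ -38.571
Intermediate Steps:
(20/(-42))*((3 + 1) + 5)² = (20*(-1/42))*(4 + 5)² = -10/21*9² = -10/21*81 = -270/7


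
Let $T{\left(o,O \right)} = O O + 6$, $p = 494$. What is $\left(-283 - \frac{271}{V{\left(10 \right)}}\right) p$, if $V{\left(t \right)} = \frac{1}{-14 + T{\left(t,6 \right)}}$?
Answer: $-3888274$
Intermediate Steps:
$T{\left(o,O \right)} = 6 + O^{2}$ ($T{\left(o,O \right)} = O^{2} + 6 = 6 + O^{2}$)
$V{\left(t \right)} = \frac{1}{28}$ ($V{\left(t \right)} = \frac{1}{-14 + \left(6 + 6^{2}\right)} = \frac{1}{-14 + \left(6 + 36\right)} = \frac{1}{-14 + 42} = \frac{1}{28}$)
$\left(-283 - \frac{271}{V{\left(10 \right)}}\right) p = \left(-283 - 271 \frac{1}{\frac{1}{28}}\right) 494 = \left(-283 - 7588\right) 494 = \left(-7871\right) 494 = -3888274$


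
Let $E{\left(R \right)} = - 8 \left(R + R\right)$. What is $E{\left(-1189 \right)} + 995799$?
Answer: $1014823$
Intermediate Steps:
$E{\left(R \right)} = - 16 R$ ($E{\left(R \right)} = - 8 \cdot 2 R = - 16 R$)
$E{\left(-1189 \right)} + 995799 = \left(-16\right) \left(-1189\right) + 995799 = 19024 + 995799 = 1014823$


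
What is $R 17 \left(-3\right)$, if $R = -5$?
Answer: $255$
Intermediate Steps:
$R 17 \left(-3\right) = \left(-5\right) 17 \left(-3\right) = \left(-85\right) \left(-3\right) = 255$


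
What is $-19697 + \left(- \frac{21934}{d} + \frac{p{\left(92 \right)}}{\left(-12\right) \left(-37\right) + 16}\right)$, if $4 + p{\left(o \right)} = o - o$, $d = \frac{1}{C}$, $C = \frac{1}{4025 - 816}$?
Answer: $- \frac{7271408014}{369035} \approx -19704.0$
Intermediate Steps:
$C = \frac{1}{3209} \approx 0.00031162$
$d = 3209$ ($d = \frac{1}{\frac{1}{3209}} = 3209$)
$p{\left(o \right)} = -4$ ($p{\left(o \right)} = -4 + \left(o - o\right) = -4 + 0 = -4$)
$-19697 + \left(- \frac{21934}{d} + \frac{p{\left(92 \right)}}{\left(-12\right) \left(-37\right) + 16}\right) = -19697 - \left(\frac{21934}{3209} + \frac{4}{\left(-12\right) \left(-37\right) + 16}\right) = -19697 - \left(\frac{21934}{3209} + \frac{4}{444 + 16}\right) = -19697 - \left(\frac{21934}{3209} + \frac{4}{460}\right) = -19697 - \frac{2525619}{369035} = - \frac{7271408014}{369035}$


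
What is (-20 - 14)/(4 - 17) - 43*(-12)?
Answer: 6742/13 ≈ 518.62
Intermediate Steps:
(-20 - 14)/(4 - 17) - 43*(-12) = -34/(-13) + 516 = -34*(-1/13) + 516 = 34/13 + 516 = 6742/13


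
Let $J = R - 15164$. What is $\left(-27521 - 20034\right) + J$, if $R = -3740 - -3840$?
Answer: $-62619$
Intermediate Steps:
$R = 100$ ($R = -3740 + 3840 = 100$)
$J = -15064$ ($J = 100 - 15164 = -15064$)
$\left(-27521 - 20034\right) + J = \left(-27521 - 20034\right) - 15064 = -47555 - 15064 = -62619$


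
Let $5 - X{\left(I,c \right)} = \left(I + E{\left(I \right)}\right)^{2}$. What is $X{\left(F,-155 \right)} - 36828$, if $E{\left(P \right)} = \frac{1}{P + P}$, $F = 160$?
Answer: $- \frac{6392217601}{102400} \approx -62424.0$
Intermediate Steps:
$E{\left(P \right)} = \frac{1}{2 P}$
$X{\left(I,c \right)} = 5 - \left(I + \frac{1}{2 I}\right)^{2}$
$X{\left(F,-155 \right)} - 36828 = \left(4 - 160^{2} - \frac{1}{4 \cdot 25600}\right) - 36828 = \left(4 - 25600 - \frac{1}{102400}\right) - 36828 = - \frac{2621030401}{102400} - 36828 = - \frac{6392217601}{102400}$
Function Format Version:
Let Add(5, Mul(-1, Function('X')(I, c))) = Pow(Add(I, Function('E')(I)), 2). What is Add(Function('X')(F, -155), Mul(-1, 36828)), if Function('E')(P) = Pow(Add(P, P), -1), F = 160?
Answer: Rational(-6392217601, 102400) ≈ -62424.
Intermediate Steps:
Function('E')(P) = Mul(Rational(1, 2), Pow(P, -1)) (Function('E')(P) = Pow(Mul(2, P), -1) = Mul(Rational(1, 2), Pow(P, -1)))
Function('X')(I, c) = Add(5, Mul(-1, Pow(Add(I, Mul(Rational(1, 2), Pow(I, -1))), 2)))
Add(Function('X')(F, -155), Mul(-1, 36828)) = Add(Add(4, Mul(-1, Pow(160, 2)), Mul(Rational(-1, 4), Pow(160, -2))), Mul(-1, 36828)) = Add(Add(4, Mul(-1, 25600), Mul(Rational(-1, 4), Rational(1, 25600))), -36828) = Add(Add(4, -25600, Rational(-1, 102400)), -36828) = Add(Rational(-2621030401, 102400), -36828) = Rational(-6392217601, 102400)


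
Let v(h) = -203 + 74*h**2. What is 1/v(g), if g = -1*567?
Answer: 1/23789983 ≈ 4.2035e-8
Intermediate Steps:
g = -567
1/v(g) = 1/(-203 + 74*(-567)**2) = 1/(-203 + 74*321489) = 1/(-203 + 23790186) = 1/23789983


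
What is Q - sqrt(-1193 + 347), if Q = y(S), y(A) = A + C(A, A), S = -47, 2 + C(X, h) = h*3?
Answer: -190 - 3*I*sqrt(94) ≈ -190.0 - 29.086*I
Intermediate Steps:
C(X, h) = -2 + 3*h (C(X, h) = -2 + h*3 = -2 + 3*h)
y(A) = -2 + 4*A (y(A) = A + (-2 + 3*A) = -2 + 4*A)
Q = -190 (Q = -2 + 4*(-47) = -2 - 188 = -190)
Q - sqrt(-1193 + 347) = -190 - sqrt(-1193 + 347) = -190 - sqrt(-846) = -190 - 3*I*sqrt(94)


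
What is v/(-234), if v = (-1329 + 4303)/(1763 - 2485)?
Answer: 1487/84474 ≈ 0.017603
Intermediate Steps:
v = -1487/361 (v = 2974/(-722) = 2974*(-1/722) = -1487/361 ≈ -4.1191)
v/(-234) = -1487/361/(-234) = -1487/361*(-1/234) = 1487/84474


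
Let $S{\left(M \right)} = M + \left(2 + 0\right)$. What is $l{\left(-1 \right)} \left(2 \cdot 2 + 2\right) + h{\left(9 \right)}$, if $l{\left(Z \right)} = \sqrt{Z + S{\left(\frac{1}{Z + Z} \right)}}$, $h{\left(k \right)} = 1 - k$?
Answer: $-8 + 3 \sqrt{2} \approx -3.7574$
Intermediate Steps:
$S{\left(M \right)} = 2 + M$ ($S{\left(M \right)} = M + 2 = 2 + M$)
$l{\left(Z \right)} = \sqrt{2 + Z + \frac{1}{2 Z}}$ ($l{\left(Z \right)} = \sqrt{Z + \left(2 + \frac{1}{Z + Z}\right)} = \sqrt{Z + \left(2 + \frac{1}{2 Z}\right)} = \sqrt{2 + Z + \frac{1}{2 Z}}$)
$l{\left(-1 \right)} \left(2 \cdot 2 + 2\right) + h{\left(9 \right)} = \frac{\sqrt{8 + \frac{2}{-1} + 4 \left(-1\right)}}{2} \left(2 \cdot 2 + 2\right) + \left(1 - 9\right) = \frac{\sqrt{8 + 2 \left(-1\right) - 4}}{2} \left(4 + 2\right) + \left(1 - 9\right) = \frac{\sqrt{8 - 2 - 4}}{2} \cdot 6 - 8 = \frac{\sqrt{2}}{2} \cdot 6 - 8 = 3 \sqrt{2} - 8 = -8 + 3 \sqrt{2}$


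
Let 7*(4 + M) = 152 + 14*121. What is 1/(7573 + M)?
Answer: 7/54829 ≈ 0.00012767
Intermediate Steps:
M = 1818/7 (M = -4 + (152 + 14*121)/7 = -4 + (152 + 1694)/7 = -4 + (⅐)*1846 = -4 + 1846/7 = 1818/7 ≈ 259.71)
1/(7573 + M) = 1/(7573 + 1818/7) = 1/(54829/7) = 7/54829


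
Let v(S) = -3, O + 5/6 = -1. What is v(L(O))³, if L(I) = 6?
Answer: -27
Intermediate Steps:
O = -11/6 (O = -⅚ - 1 = -11/6 ≈ -1.8333)
v(L(O))³ = (-3)³ = -27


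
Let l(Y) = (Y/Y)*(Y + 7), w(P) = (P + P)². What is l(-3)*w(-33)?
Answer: 17424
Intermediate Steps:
w(P) = 4*P² (w(P) = (2*P)² = 4*P²)
l(Y) = 7 + Y (l(Y) = 1*(7 + Y) = 7 + Y)
l(-3)*w(-33) = (7 - 3)*(4*(-33)²) = 4*(4*1089) = 4*4356 = 17424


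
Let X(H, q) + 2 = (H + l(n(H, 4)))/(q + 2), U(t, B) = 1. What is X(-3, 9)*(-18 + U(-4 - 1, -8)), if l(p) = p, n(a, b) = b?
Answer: 357/11 ≈ 32.455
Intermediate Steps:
X(H, q) = -2 + (4 + H)/(2 + q) (X(H, q) = -2 + (H + 4)/(q + 2) = -2 + (4 + H)/(2 + q))
X(-3, 9)*(-18 + U(-4 - 1, -8)) = ((-3 - 2*9)/(2 + 9))*(-18 + 1) = ((-3 - 18)/11)*(-17) = ((1/11)*(-21))*(-17) = -21/11*(-17) = 357/11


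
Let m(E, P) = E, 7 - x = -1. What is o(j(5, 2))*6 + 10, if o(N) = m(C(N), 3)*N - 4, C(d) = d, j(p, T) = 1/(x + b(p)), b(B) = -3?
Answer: -344/25 ≈ -13.760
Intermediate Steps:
x = 8 (x = 7 - 1*(-1) = 7 + 1 = 8)
j(p, T) = 1/5 (j(p, T) = 1/(8 - 3) = 1/5)
o(N) = -4 + N**2 (o(N) = N*N - 4 = N**2 - 4 = -4 + N**2)
o(j(5, 2))*6 + 10 = (-4 + (1/5)**2)*6 + 10 = (-4 + 1/25)*6 + 10 = -99/25*6 + 10 = -594/25 + 10 = -344/25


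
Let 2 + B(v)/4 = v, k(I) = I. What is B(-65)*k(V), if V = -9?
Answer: 2412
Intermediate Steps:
B(v) = -8 + 4*v
B(-65)*k(V) = (-8 + 4*(-65))*(-9) = (-8 - 260)*(-9) = -268*(-9) = 2412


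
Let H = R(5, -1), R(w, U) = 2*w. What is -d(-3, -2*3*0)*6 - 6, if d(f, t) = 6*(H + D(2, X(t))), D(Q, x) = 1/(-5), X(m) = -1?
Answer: -1794/5 ≈ -358.80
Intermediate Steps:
H = 10 (H = 2*5 = 10)
D(Q, x) = -1/5
d(f, t) = 294/5 (d(f, t) = 6*(10 - 1/5) = 6*(49/5) = 294/5)
-d(-3, -2*3*0)*6 - 6 = -1*294/5*6 - 6 = -294/5*6 - 6 = -1764/5 - 6 = -1794/5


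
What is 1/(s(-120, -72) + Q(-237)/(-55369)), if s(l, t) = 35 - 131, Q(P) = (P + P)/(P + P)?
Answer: -55369/5315425 ≈ -0.010417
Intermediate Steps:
Q(P) = 1 (Q(P) = (2*P)/((2*P)) = (2*P)*(1/(2*P)) = 1)
s(l, t) = -96
1/(s(-120, -72) + Q(-237)/(-55369)) = 1/(-96 + 1/(-55369)) = 1/(-96 + 1*(-1/55369)) = 1/(-96 - 1/55369) = 1/(-5315425/55369) = -55369/5315425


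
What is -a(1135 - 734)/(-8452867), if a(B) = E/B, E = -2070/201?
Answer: -690/227103177689 ≈ -3.0383e-9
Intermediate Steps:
E = -690/67 (E = -2070*1/201 = -690/67 ≈ -10.299)
a(B) = -690/(67*B)
-a(1135 - 734)/(-8452867) = -(-690/(67*(1135 - 734)))/(-8452867) = -(-690/67/401)*(-1)/8452867 = -(-690/67*1/401)*(-1)/8452867 = -(-690)*(-1)/(26867*8452867) = -1*690/227103177689 = -690/227103177689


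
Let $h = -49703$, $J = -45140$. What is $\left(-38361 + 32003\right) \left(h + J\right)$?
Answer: $603011794$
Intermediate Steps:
$\left(-38361 + 32003\right) \left(h + J\right) = \left(-38361 + 32003\right) \left(-49703 - 45140\right) = \left(-6358\right) \left(-94843\right) = 603011794$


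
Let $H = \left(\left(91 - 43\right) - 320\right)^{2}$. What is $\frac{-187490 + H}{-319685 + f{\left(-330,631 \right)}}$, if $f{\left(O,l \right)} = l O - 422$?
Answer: $\frac{113506}{528337} \approx 0.21484$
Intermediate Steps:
$f{\left(O,l \right)} = -422 + O l$ ($f{\left(O,l \right)} = O l - 422 = -422 + O l$)
$H = 73984$ ($H = \left(48 - 320\right)^{2} = \left(-272\right)^{2} = 73984$)
$\frac{-187490 + H}{-319685 + f{\left(-330,631 \right)}} = \frac{-187490 + 73984}{-319685 - 208652} = - \frac{113506}{-319685 - 208652} = - \frac{113506}{-528337} = \left(-113506\right) \left(- \frac{1}{528337}\right) = \frac{113506}{528337}$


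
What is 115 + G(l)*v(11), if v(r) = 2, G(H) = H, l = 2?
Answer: 119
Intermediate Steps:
115 + G(l)*v(11) = 115 + 2*2 = 115 + 4 = 119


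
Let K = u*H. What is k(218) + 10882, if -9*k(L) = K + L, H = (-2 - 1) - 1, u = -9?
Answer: 97684/9 ≈ 10854.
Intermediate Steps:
H = -4 (H = -3 - 1 = -4)
K = 36 (K = -9*(-4) = 36)
k(L) = -4 - L/9 (k(L) = -(36 + L)/9 = -4 - L/9)
k(218) + 10882 = (-4 - ⅑*218) + 10882 = (-4 - 218/9) + 10882 = -254/9 + 10882 = 97684/9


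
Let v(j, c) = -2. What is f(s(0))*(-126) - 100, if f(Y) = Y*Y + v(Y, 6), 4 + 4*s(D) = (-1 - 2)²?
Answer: -359/8 ≈ -44.875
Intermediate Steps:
s(D) = 5/4 (s(D) = -1 + (-1 - 2)²/4 = -1 + (¼)*(-3)² = -1 + (¼)*9 = -1 + 9/4 = 5/4)
f(Y) = -2 + Y² (f(Y) = Y*Y - 2 = Y² - 2 = -2 + Y²)
f(s(0))*(-126) - 100 = (-2 + (5/4)²)*(-126) - 100 = (-2 + 25/16)*(-126) - 100 = -7/16*(-126) - 100 = 441/8 - 100 = -359/8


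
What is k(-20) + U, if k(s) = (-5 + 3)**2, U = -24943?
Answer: -24939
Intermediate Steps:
k(s) = 4 (k(s) = (-2)**2 = 4)
k(-20) + U = 4 - 24943 = -24939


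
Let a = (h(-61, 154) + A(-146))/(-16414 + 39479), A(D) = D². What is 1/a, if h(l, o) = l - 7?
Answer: 23065/21248 ≈ 1.0855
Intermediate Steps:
h(l, o) = -7 + l
a = 21248/23065 (a = ((-7 - 61) + (-146)²)/(-16414 + 39479) = (-68 + 21316)/23065 = 21248*(1/23065) = 21248/23065 ≈ 0.92122)
1/a = 1/(21248/23065) = 23065/21248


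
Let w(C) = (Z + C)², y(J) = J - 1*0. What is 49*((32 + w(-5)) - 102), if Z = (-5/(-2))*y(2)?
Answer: -3430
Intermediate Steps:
y(J) = J (y(J) = J + 0 = J)
Z = 5 (Z = -5/(-2)*2 = -5*(-½)*2 = (5/2)*2 = 5)
w(C) = (5 + C)²
49*((32 + w(-5)) - 102) = 49*((32 + (5 - 5)²) - 102) = 49*((32 + 0²) - 102) = 49*((32 + 0) - 102) = 49*(32 - 102) = 49*(-70) = -3430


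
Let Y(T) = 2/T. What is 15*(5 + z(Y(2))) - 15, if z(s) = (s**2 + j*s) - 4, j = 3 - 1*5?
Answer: -15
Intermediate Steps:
j = -2 (j = 3 - 5 = -2)
z(s) = -4 + s**2 - 2*s (z(s) = (s**2 - 2*s) - 4 = -4 + s**2 - 2*s)
15*(5 + z(Y(2))) - 15 = 15*(5 + (-4 + (2/2)**2 - 4/2)) - 15 = 15*(5 + (-4 + (2*(1/2))**2 - 4/2)) - 15 = 15*(5 + (-4 + 1**2 - 2*1)) - 15 = 15*(5 + (-4 + 1 - 2)) - 15 = 15*(5 - 5) - 15 = 15*0 - 15 = 0 - 15 = -15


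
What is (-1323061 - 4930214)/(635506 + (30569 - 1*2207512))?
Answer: 6253275/1541437 ≈ 4.0568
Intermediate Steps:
(-1323061 - 4930214)/(635506 + (30569 - 1*2207512)) = -6253275/(635506 + (30569 - 2207512)) = -6253275/(635506 - 2176943) = -6253275/(-1541437) = -6253275*(-1/1541437) = 6253275/1541437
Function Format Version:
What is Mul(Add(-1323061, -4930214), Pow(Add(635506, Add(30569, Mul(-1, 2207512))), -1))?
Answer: Rational(6253275, 1541437) ≈ 4.0568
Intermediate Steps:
Mul(Add(-1323061, -4930214), Pow(Add(635506, Add(30569, Mul(-1, 2207512))), -1)) = Mul(-6253275, Pow(Add(635506, Add(30569, -2207512)), -1)) = Mul(-6253275, Pow(Add(635506, -2176943), -1)) = Mul(-6253275, Pow(-1541437, -1)) = Mul(-6253275, Rational(-1, 1541437)) = Rational(6253275, 1541437)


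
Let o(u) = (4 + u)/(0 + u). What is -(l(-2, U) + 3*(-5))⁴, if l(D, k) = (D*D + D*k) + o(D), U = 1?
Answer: -38416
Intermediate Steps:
o(u) = (4 + u)/u
l(D, k) = D² + D*k + (4 + D)/D (l(D, k) = (D*D + D*k) + (4 + D)/D = (D² + D*k) + (4 + D)/D = D² + D*k + (4 + D)/D)
-(l(-2, U) + 3*(-5))⁴ = -((4 - 2 + (-2)²*(-2 + 1))/(-2) + 3*(-5))⁴ = -(-(4 - 2 + 4*(-1))/2 - 15)⁴ = -(-(4 - 2 - 4)/2 - 15)⁴ = -(-½*(-2) - 15)⁴ = -(1 - 15)⁴ = -1*(-14)⁴ = -1*38416 = -38416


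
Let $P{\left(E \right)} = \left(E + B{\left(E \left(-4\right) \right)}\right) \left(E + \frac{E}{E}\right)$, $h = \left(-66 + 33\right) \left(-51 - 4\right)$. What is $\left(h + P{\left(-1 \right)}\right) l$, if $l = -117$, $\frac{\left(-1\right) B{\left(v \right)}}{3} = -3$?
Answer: $-212355$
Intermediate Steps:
$B{\left(v \right)} = 9$ ($B{\left(v \right)} = \left(-3\right) \left(-3\right) = 9$)
$h = 1815$ ($h = \left(-33\right) \left(-55\right) = 1815$)
$P{\left(E \right)} = \left(1 + E\right) \left(9 + E\right)$ ($P{\left(E \right)} = \left(E + 9\right) \left(E + \frac{E}{E}\right) = \left(9 + E\right) \left(E + 1\right) = \left(9 + E\right) \left(1 + E\right) = \left(1 + E\right) \left(9 + E\right)$)
$\left(h + P{\left(-1 \right)}\right) l = \left(1815 + \left(9 + \left(-1\right)^{2} + 10 \left(-1\right)\right)\right) \left(-117\right) = \left(1815 + \left(9 + 1 - 10\right)\right) \left(-117\right) = \left(1815 + 0\right) \left(-117\right) = 1815 \left(-117\right) = -212355$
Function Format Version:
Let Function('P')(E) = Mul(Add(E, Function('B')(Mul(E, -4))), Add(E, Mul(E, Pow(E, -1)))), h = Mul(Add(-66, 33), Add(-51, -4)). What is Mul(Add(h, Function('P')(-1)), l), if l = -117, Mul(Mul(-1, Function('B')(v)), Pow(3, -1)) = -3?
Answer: -212355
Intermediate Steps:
Function('B')(v) = 9 (Function('B')(v) = Mul(-3, -3) = 9)
h = 1815 (h = Mul(-33, -55) = 1815)
Function('P')(E) = Mul(Add(1, E), Add(9, E)) (Function('P')(E) = Mul(Add(E, 9), Add(E, Mul(E, Pow(E, -1)))) = Mul(Add(9, E), Add(E, 1)) = Mul(Add(9, E), Add(1, E)) = Mul(Add(1, E), Add(9, E)))
Mul(Add(h, Function('P')(-1)), l) = Mul(Add(1815, Add(9, Pow(-1, 2), Mul(10, -1))), -117) = Mul(Add(1815, Add(9, 1, -10)), -117) = Mul(Add(1815, 0), -117) = Mul(1815, -117) = -212355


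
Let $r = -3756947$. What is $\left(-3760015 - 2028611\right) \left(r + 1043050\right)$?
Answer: $15709734735522$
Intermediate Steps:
$\left(-3760015 - 2028611\right) \left(r + 1043050\right) = \left(-3760015 - 2028611\right) \left(-3756947 + 1043050\right) = \left(-5788626\right) \left(-2713897\right) = 15709734735522$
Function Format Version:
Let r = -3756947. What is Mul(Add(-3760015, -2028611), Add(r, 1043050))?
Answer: 15709734735522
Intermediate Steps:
Mul(Add(-3760015, -2028611), Add(r, 1043050)) = Mul(Add(-3760015, -2028611), Add(-3756947, 1043050)) = Mul(-5788626, -2713897) = 15709734735522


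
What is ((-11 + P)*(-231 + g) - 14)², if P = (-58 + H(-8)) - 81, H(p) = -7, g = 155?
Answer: 142038724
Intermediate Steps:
P = -146 (P = (-58 - 7) - 81 = -65 - 81 = -146)
((-11 + P)*(-231 + g) - 14)² = ((-11 - 146)*(-231 + 155) - 14)² = (-157*(-76) - 14)² = (11932 - 14)² = 11918² = 142038724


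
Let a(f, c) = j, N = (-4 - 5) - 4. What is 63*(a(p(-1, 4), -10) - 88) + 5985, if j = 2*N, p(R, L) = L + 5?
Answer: -1197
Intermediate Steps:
p(R, L) = 5 + L
N = -13 (N = -9 - 4 = -13)
j = -26 (j = 2*(-13) = -26)
a(f, c) = -26
63*(a(p(-1, 4), -10) - 88) + 5985 = 63*(-26 - 88) + 5985 = 63*(-114) + 5985 = -7182 + 5985 = -1197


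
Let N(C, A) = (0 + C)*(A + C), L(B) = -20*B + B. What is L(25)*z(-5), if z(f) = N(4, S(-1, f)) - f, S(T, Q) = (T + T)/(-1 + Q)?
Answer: -31825/3 ≈ -10608.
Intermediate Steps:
S(T, Q) = 2*T/(-1 + Q) (S(T, Q) = (2*T)/(-1 + Q) = 2*T/(-1 + Q))
L(B) = -19*B
N(C, A) = C*(A + C)
z(f) = 16 - f - 8/(-1 + f) (z(f) = 4*(2*(-1)/(-1 + f) + 4) - f = 4*(-2/(-1 + f) + 4) - f = 4*(4 - 2/(-1 + f)) - f = (16 - 8/(-1 + f)) - f = 16 - f - 8/(-1 + f))
L(25)*z(-5) = (-19*25)*((-8 + (-1 - 5)*(16 - 1*(-5)))/(-1 - 5)) = -475*(-8 - 6*(16 + 5))/(-6) = -(-475)*(-8 - 6*21)/6 = -(-475)*(-8 - 126)/6 = -(-475)*(-134)/6 = -475*67/3 = -31825/3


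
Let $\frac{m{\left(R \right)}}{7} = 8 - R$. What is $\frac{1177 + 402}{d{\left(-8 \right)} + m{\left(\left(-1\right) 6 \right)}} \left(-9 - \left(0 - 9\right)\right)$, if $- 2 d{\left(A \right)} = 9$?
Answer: $0$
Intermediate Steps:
$m{\left(R \right)} = 56 - 7 R$ ($m{\left(R \right)} = 7 \left(8 - R\right) = 56 - 7 R$)
$d{\left(A \right)} = - \frac{9}{2}$ ($d{\left(A \right)} = \left(- \frac{1}{2}\right) 9 = - \frac{9}{2}$)
$\frac{1177 + 402}{d{\left(-8 \right)} + m{\left(\left(-1\right) 6 \right)}} \left(-9 - \left(0 - 9\right)\right) = \frac{1177 + 402}{- \frac{9}{2} + \left(56 - 7 \left(\left(-1\right) 6\right)\right)} \left(-9 - \left(0 - 9\right)\right) = \frac{1579}{- \frac{9}{2} + \left(56 - -42\right)} \left(-9 - -9\right) = \frac{1579}{- \frac{9}{2} + \left(56 + 42\right)} \left(-9 + 9\right) = \frac{1579}{- \frac{9}{2} + 98} \cdot 0 = \frac{1579}{\frac{187}{2}} \cdot 0 = 1579 \cdot \frac{2}{187} \cdot 0 = \frac{3158}{187} \cdot 0 = 0$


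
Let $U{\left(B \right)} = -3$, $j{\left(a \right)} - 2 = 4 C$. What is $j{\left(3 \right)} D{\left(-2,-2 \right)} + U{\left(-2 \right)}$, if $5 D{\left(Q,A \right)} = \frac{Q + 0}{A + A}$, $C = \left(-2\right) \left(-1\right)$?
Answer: $-2$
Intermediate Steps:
$C = 2$
$j{\left(a \right)} = 10$ ($j{\left(a \right)} = 2 + 4 \cdot 2 = 2 + 8 = 10$)
$D{\left(Q,A \right)} = \frac{Q}{10 A}$ ($D{\left(Q,A \right)} = \frac{\left(Q + 0\right) \frac{1}{A + A}}{5} = \frac{Q \frac{1}{2 A}}{5} = \frac{\frac{1}{2} Q \frac{1}{A}}{5} = \frac{Q}{10 A}$)
$j{\left(3 \right)} D{\left(-2,-2 \right)} + U{\left(-2 \right)} = 10 \cdot \frac{1}{10} \left(-2\right) \frac{1}{-2} - 3 = 10 \cdot \frac{1}{10} \left(-2\right) \left(- \frac{1}{2}\right) - 3 = 10 \cdot \frac{1}{10} - 3 = 1 - 3 = -2$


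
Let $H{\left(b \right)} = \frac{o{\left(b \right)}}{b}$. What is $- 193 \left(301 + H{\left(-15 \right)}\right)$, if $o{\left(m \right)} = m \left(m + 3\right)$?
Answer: $-55777$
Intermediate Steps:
$o{\left(m \right)} = m \left(3 + m\right)$
$H{\left(b \right)} = 3 + b$ ($H{\left(b \right)} = \frac{b \left(3 + b\right)}{b} = 3 + b$)
$- 193 \left(301 + H{\left(-15 \right)}\right) = - 193 \left(301 + \left(3 - 15\right)\right) = - 193 \left(301 - 12\right) = \left(-193\right) 289 = -55777$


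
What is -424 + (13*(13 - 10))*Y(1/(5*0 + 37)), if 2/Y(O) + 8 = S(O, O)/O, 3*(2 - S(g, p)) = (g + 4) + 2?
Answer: -10834/25 ≈ -433.36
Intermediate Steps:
S(g, p) = -g/3 (S(g, p) = 2 - ((g + 4) + 2)/3 = 2 - ((4 + g) + 2)/3 = 2 - (6 + g)/3 = 2 + (-2 - g/3) = -g/3)
Y(O) = -6/25 (Y(O) = 2/(-8 + (-O/3)/O) = 2/(-8 - 1/3) = 2/(-25/3) = 2*(-3/25) = -6/25)
-424 + (13*(13 - 10))*Y(1/(5*0 + 37)) = -424 + (13*(13 - 10))*(-6/25) = -424 + (13*3)*(-6/25) = -424 + 39*(-6/25) = -424 - 234/25 = -10834/25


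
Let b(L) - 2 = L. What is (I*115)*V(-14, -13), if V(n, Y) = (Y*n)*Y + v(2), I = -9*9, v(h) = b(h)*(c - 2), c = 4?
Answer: 21964770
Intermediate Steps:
b(L) = 2 + L
v(h) = 4 + 2*h (v(h) = (2 + h)*(4 - 2) = (2 + h)*2 = 4 + 2*h)
I = -81
V(n, Y) = 8 + n*Y² (V(n, Y) = (Y*n)*Y + (4 + 2*2) = n*Y² + (4 + 4) = n*Y² + 8 = 8 + n*Y²)
(I*115)*V(-14, -13) = (-81*115)*(8 - 14*(-13)²) = -9315*(8 - 14*169) = -9315*(8 - 2366) = -9315*(-2358) = 21964770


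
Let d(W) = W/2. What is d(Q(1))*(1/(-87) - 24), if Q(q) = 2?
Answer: -2089/87 ≈ -24.012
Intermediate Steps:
d(W) = W/2 (d(W) = W*(½) = W/2)
d(Q(1))*(1/(-87) - 24) = ((½)*2)*(1/(-87) - 24) = 1*(-1/87 - 24) = 1*(-2089/87) = -2089/87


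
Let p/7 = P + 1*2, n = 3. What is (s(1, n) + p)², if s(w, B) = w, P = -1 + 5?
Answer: 1849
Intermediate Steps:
P = 4
p = 42 (p = 7*(4 + 1*2) = 7*(4 + 2) = 7*6 = 42)
(s(1, n) + p)² = (1 + 42)² = 43² = 1849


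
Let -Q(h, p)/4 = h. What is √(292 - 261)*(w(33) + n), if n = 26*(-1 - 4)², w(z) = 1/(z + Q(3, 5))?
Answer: 13651*√31/21 ≈ 3619.3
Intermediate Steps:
Q(h, p) = -4*h
w(z) = 1/(-12 + z) (w(z) = 1/(z - 4*3) = 1/(z - 12) = 1/(-12 + z))
n = 650 (n = 26*(-5)² = 26*25 = 650)
√(292 - 261)*(w(33) + n) = √(292 - 261)*(1/(-12 + 33) + 650) = √31*(1/21 + 650) = √31*(13651/21) = 13651*√31/21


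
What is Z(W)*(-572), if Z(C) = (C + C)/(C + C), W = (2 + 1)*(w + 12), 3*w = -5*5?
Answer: -572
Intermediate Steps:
w = -25/3 (w = (-5*5)/3 = (⅓)*(-25) = -25/3 ≈ -8.3333)
W = 11 (W = (2 + 1)*(-25/3 + 12) = 3*(11/3) = 11)
Z(C) = 1 (Z(C) = (2*C)/((2*C)) = (2*C)*(1/(2*C)) = 1)
Z(W)*(-572) = 1*(-572) = -572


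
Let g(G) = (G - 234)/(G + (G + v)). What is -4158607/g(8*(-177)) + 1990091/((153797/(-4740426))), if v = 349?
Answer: -17153980866138157/253765050 ≈ -6.7598e+7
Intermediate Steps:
g(G) = (-234 + G)/(349 + 2*G) (g(G) = (G - 234)/(G + (G + 349)) = (-234 + G)/(G + (349 + G)) = (-234 + G)/(349 + 2*G))
-4158607/g(8*(-177)) + 1990091/((153797/(-4740426))) = -4158607*(349 + 2*(8*(-177)))/(-234 + 8*(-177)) + 1990091/((153797/(-4740426))) = -4158607*(349 + 2*(-1416))/(-234 - 1416) + 1990091/((153797*(-1/4740426))) = -4158607/(-1650/(349 - 2832)) + 1990091/(-153797/4740426) = -4158607/(-1650/(-2483)) + 1990091*(-4740426/153797) = -4158607/((-1/2483*(-1650))) - 9433879118766/153797 = -4158607/1650/2483 - 9433879118766/153797 = -4158607*2483/1650 - 9433879118766/153797 = -10325821181/1650 - 9433879118766/153797 = -17153980866138157/253765050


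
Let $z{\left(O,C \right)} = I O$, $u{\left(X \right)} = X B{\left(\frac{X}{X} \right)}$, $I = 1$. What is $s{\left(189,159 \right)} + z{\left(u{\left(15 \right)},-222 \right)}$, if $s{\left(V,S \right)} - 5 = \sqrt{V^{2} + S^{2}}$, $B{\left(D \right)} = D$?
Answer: $20 + 3 \sqrt{6778} \approx 266.99$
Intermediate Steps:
$u{\left(X \right)} = X$ ($u{\left(X \right)} = X \frac{X}{X} = X 1 = X$)
$z{\left(O,C \right)} = O$ ($z{\left(O,C \right)} = 1 O = O$)
$s{\left(V,S \right)} = 5 + \sqrt{S^{2} + V^{2}}$ ($s{\left(V,S \right)} = 5 + \sqrt{V^{2} + S^{2}} = 5 + \sqrt{S^{2} + V^{2}}$)
$s{\left(189,159 \right)} + z{\left(u{\left(15 \right)},-222 \right)} = \left(5 + \sqrt{159^{2} + 189^{2}}\right) + 15 = \left(5 + \sqrt{25281 + 35721}\right) + 15 = \left(5 + \sqrt{61002}\right) + 15 = \left(5 + 3 \sqrt{6778}\right) + 15 = 20 + 3 \sqrt{6778}$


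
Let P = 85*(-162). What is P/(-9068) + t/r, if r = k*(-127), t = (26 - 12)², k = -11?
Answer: 10507009/6333998 ≈ 1.6588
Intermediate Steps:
P = -13770
t = 196 (t = 14² = 196)
r = 1397 (r = -11*(-127) = 1397)
P/(-9068) + t/r = -13770/(-9068) + 196/1397 = -13770*(-1/9068) + 196*(1/1397) = 6885/4534 + 196/1397 = 10507009/6333998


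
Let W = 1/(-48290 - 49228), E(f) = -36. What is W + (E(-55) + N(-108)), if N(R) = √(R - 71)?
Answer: -3510649/97518 + I*√179 ≈ -36.0 + 13.379*I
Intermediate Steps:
N(R) = √(-71 + R)
W = -1/97518 (W = 1/(-97518) = -1/97518 ≈ -1.0255e-5)
W + (E(-55) + N(-108)) = -1/97518 + (-36 + √(-71 - 108)) = -1/97518 + (-36 + √(-179)) = -1/97518 + (-36 + I*√179) = -3510649/97518 + I*√179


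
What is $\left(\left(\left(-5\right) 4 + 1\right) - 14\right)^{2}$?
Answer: $1089$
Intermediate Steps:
$\left(\left(\left(-5\right) 4 + 1\right) - 14\right)^{2} = \left(\left(-20 + 1\right) - 14\right)^{2} = \left(-19 - 14\right)^{2} = \left(-33\right)^{2} = 1089$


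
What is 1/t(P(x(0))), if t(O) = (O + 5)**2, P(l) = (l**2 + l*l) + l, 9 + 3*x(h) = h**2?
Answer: 1/400 ≈ 0.0025000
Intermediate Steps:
x(h) = -3 + h**2/3
P(l) = l + 2*l**2 (P(l) = (l**2 + l**2) + l = 2*l**2 + l = l + 2*l**2)
t(O) = (5 + O)**2
1/t(P(x(0))) = 1/((5 + (-3 + (1/3)*0**2)*(1 + 2*(-3 + (1/3)*0**2)))**2) = 1/((5 + (-3 + (1/3)*0)*(1 + 2*(-3 + (1/3)*0)))**2) = 1/((5 + (-3 + 0)*(1 + 2*(-3 + 0)))**2) = 1/((5 - 3*(1 + 2*(-3)))**2) = 1/((5 - 3*(1 - 6))**2) = 1/((5 - 3*(-5))**2) = 1/((5 + 15)**2) = 1/(20**2) = 1/400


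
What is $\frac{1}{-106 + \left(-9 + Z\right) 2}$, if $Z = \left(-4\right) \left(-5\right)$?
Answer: $- \frac{1}{84} \approx -0.011905$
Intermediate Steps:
$Z = 20$
$\frac{1}{-106 + \left(-9 + Z\right) 2} = \frac{1}{-106 + \left(-9 + 20\right) 2} = \frac{1}{-106 + 11 \cdot 2} = \frac{1}{-106 + 22} = \frac{1}{-84} = - \frac{1}{84}$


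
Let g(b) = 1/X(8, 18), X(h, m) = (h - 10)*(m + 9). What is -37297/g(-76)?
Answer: 2014038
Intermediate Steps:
X(h, m) = (-10 + h)*(9 + m)
g(b) = -1/54 (g(b) = 1/(-90 - 10*18 + 9*8 + 8*18) = 1/(-90 - 180 + 72 + 144) = 1/(-54) = -1/54)
-37297/g(-76) = -37297/(-1/54) = -37297*(-54) = 2014038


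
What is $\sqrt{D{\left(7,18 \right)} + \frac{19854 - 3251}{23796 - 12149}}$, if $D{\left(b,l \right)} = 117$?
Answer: $\frac{\sqrt{16064730394}}{11647} \approx 10.882$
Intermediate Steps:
$\sqrt{D{\left(7,18 \right)} + \frac{19854 - 3251}{23796 - 12149}} = \sqrt{117 + \frac{19854 - 3251}{23796 - 12149}} = \sqrt{117 + \frac{16603}{11647}} = \sqrt{\frac{1379302}{11647}} = \frac{\sqrt{16064730394}}{11647}$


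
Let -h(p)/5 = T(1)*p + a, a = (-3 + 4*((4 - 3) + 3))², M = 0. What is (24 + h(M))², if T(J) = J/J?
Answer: 674041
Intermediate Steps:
T(J) = 1
a = 169 (a = (-3 + 4*(1 + 3))² = (-3 + 4*4)² = (-3 + 16)² = 13² = 169)
h(p) = -845 - 5*p (h(p) = -5*(1*p + 169) = -5*(p + 169) = -5*(169 + p) = -845 - 5*p)
(24 + h(M))² = (24 + (-845 - 5*0))² = (24 + (-845 + 0))² = (24 - 845)² = (-821)² = 674041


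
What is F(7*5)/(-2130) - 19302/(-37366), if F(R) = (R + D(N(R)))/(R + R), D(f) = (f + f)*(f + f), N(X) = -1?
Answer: 68487403/132649300 ≈ 0.51630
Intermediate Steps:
D(f) = 4*f² (D(f) = (2*f)*(2*f) = 4*f²)
F(R) = (4 + R)/(2*R) (F(R) = (R + 4*(-1)²)/(R + R) = (R + 4*1)/((2*R)) = (R + 4)*(1/(2*R)) = (4 + R)*(1/(2*R)) = (4 + R)/(2*R))
F(7*5)/(-2130) - 19302/(-37366) = ((4 + 7*5)/(2*((7*5))))/(-2130) - 19302/(-37366) = ((½)*(4 + 35)/35)*(-1/2130) - 19302*(-1/37366) = ((½)*(1/35)*39)*(-1/2130) + 9651/18683 = (39/70)*(-1/2130) + 9651/18683 = -13/49700 + 9651/18683 = 68487403/132649300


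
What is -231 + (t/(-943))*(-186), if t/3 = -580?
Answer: -541473/943 ≈ -574.20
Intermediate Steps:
t = -1740 (t = 3*(-580) = -1740)
-231 + (t/(-943))*(-186) = -231 - 1740/(-943)*(-186) = -231 - 1740*(-1/943)*(-186) = -231 + (1740/943)*(-186) = -231 - 323640/943 = -541473/943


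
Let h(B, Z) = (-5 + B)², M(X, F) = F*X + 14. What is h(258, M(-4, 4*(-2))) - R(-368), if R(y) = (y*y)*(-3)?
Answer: 470281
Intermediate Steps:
R(y) = -3*y² (R(y) = y²*(-3) = -3*y²)
M(X, F) = 14 + F*X
h(258, M(-4, 4*(-2))) - R(-368) = (-5 + 258)² - (-3)*(-368)² = 253² - (-3)*135424 = 64009 - 1*(-406272) = 64009 + 406272 = 470281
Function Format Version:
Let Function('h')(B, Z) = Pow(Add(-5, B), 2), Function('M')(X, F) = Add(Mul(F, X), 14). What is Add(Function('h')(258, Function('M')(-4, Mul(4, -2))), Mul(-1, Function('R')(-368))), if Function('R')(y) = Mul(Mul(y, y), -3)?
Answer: 470281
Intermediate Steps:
Function('R')(y) = Mul(-3, Pow(y, 2)) (Function('R')(y) = Mul(Pow(y, 2), -3) = Mul(-3, Pow(y, 2)))
Function('M')(X, F) = Add(14, Mul(F, X))
Add(Function('h')(258, Function('M')(-4, Mul(4, -2))), Mul(-1, Function('R')(-368))) = Add(Pow(Add(-5, 258), 2), Mul(-1, Mul(-3, Pow(-368, 2)))) = Add(Pow(253, 2), Mul(-1, Mul(-3, 135424))) = Add(64009, Mul(-1, -406272)) = Add(64009, 406272) = 470281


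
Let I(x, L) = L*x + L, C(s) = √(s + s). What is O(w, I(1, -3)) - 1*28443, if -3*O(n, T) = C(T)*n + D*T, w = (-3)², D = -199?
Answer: -28841 - 6*I*√3 ≈ -28841.0 - 10.392*I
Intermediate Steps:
C(s) = √2*√s (C(s) = √(2*s) = √2*√s)
w = 9
I(x, L) = L + L*x
O(n, T) = 199*T/3 - n*√2*√T/3 (O(n, T) = -((√2*√T)*n - 199*T)/3 = -(n*√2*√T - 199*T)/3 = -(-199*T + n*√2*√T)/3 = 199*T/3 - n*√2*√T/3)
O(w, I(1, -3)) - 1*28443 = (199*(-3*(1 + 1))/3 - ⅓*9*√2*√(-3*(1 + 1))) - 1*28443 = (199*(-3*2)/3 - ⅓*9*√2*√(-3*2)) - 28443 = ((199/3)*(-6) - ⅓*9*√2*√(-6)) - 28443 = (-398 - ⅓*9*√2*I*√6) - 28443 = (-398 - 6*I*√3) - 28443 = -28841 - 6*I*√3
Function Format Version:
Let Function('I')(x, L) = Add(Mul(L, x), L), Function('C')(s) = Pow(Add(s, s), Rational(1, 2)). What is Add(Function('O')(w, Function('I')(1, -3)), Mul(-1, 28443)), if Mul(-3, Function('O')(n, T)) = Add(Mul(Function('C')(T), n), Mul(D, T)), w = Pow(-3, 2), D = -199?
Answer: Add(-28841, Mul(-6, I, Pow(3, Rational(1, 2)))) ≈ Add(-28841., Mul(-10.392, I))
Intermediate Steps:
Function('C')(s) = Mul(Pow(2, Rational(1, 2)), Pow(s, Rational(1, 2))) (Function('C')(s) = Pow(Mul(2, s), Rational(1, 2)) = Mul(Pow(2, Rational(1, 2)), Pow(s, Rational(1, 2))))
w = 9
Function('I')(x, L) = Add(L, Mul(L, x))
Function('O')(n, T) = Add(Mul(Rational(199, 3), T), Mul(Rational(-1, 3), n, Pow(2, Rational(1, 2)), Pow(T, Rational(1, 2)))) (Function('O')(n, T) = Mul(Rational(-1, 3), Add(Mul(Mul(Pow(2, Rational(1, 2)), Pow(T, Rational(1, 2))), n), Mul(-199, T))) = Mul(Rational(-1, 3), Add(Mul(n, Pow(2, Rational(1, 2)), Pow(T, Rational(1, 2))), Mul(-199, T))) = Mul(Rational(-1, 3), Add(Mul(-199, T), Mul(n, Pow(2, Rational(1, 2)), Pow(T, Rational(1, 2))))) = Add(Mul(Rational(199, 3), T), Mul(Rational(-1, 3), n, Pow(2, Rational(1, 2)), Pow(T, Rational(1, 2)))))
Add(Function('O')(w, Function('I')(1, -3)), Mul(-1, 28443)) = Add(Add(Mul(Rational(199, 3), Mul(-3, Add(1, 1))), Mul(Rational(-1, 3), 9, Pow(2, Rational(1, 2)), Pow(Mul(-3, Add(1, 1)), Rational(1, 2)))), Mul(-1, 28443)) = Add(Add(Mul(Rational(199, 3), Mul(-3, 2)), Mul(Rational(-1, 3), 9, Pow(2, Rational(1, 2)), Pow(Mul(-3, 2), Rational(1, 2)))), -28443) = Add(Add(Mul(Rational(199, 3), -6), Mul(Rational(-1, 3), 9, Pow(2, Rational(1, 2)), Pow(-6, Rational(1, 2)))), -28443) = Add(Add(-398, Mul(Rational(-1, 3), 9, Pow(2, Rational(1, 2)), Mul(I, Pow(6, Rational(1, 2))))), -28443) = Add(Add(-398, Mul(-6, I, Pow(3, Rational(1, 2)))), -28443) = Add(-28841, Mul(-6, I, Pow(3, Rational(1, 2))))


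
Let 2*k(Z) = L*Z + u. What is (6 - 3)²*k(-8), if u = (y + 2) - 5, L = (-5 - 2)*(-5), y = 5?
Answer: -1251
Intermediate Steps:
L = 35 (L = -7*(-5) = 35)
u = 2 (u = (5 + 2) - 5 = 7 - 5 = 2)
k(Z) = 1 + 35*Z/2 (k(Z) = (35*Z + 2)/2 = (2 + 35*Z)/2 = 1 + 35*Z/2)
(6 - 3)²*k(-8) = (6 - 3)²*(1 + (35/2)*(-8)) = 3²*(1 - 140) = 9*(-139) = -1251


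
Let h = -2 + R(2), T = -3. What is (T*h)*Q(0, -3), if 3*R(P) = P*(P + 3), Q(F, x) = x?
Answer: 12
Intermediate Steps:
R(P) = P*(3 + P)/3 (R(P) = (P*(P + 3))/3 = (P*(3 + P))/3 = P*(3 + P)/3)
h = 4/3 (h = -2 + (⅓)*2*(3 + 2) = -2 + (⅓)*2*5 = -2 + 10/3 = 4/3 ≈ 1.3333)
(T*h)*Q(0, -3) = -3*4/3*(-3) = -4*(-3) = 12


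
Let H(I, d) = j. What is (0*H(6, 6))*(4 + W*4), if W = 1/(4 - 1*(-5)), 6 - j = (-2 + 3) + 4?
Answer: 0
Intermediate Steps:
j = 1 (j = 6 - ((-2 + 3) + 4) = 6 - (1 + 4) = 6 - 1*5 = 6 - 5 = 1)
H(I, d) = 1
W = ⅑ (W = 1/(4 + 5) = 1/9 = ⅑ ≈ 0.11111)
(0*H(6, 6))*(4 + W*4) = (0*1)*(4 + (⅑)*4) = 0*(4 + 4/9) = 0*(40/9) = 0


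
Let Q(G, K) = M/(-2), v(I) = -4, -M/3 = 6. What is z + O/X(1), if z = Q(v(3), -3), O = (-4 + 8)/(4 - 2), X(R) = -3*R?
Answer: 25/3 ≈ 8.3333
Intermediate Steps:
M = -18 (M = -3*6 = -18)
Q(G, K) = 9 (Q(G, K) = -18/(-2) = -18*(-½) = 9)
O = 2 (O = 4/2 = 4*(½) = 2)
z = 9
z + O/X(1) = 9 + 2/((-3*1)) = 9 + 2/(-3) = 9 + 2*(-⅓) = 9 - ⅔ = 25/3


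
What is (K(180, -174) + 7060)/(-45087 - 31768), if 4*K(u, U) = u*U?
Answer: 154/15371 ≈ 0.010019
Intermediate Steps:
K(u, U) = U*u/4 (K(u, U) = (u*U)/4 = (U*u)/4 = U*u/4)
(K(180, -174) + 7060)/(-45087 - 31768) = ((¼)*(-174)*180 + 7060)/(-45087 - 31768) = (-7830 + 7060)/(-76855) = -770*(-1/76855) = 154/15371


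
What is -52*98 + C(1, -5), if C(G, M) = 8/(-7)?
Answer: -35680/7 ≈ -5097.1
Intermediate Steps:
C(G, M) = -8/7 (C(G, M) = 8*(-⅐) = -8/7)
-52*98 + C(1, -5) = -52*98 - 8/7 = -5096 - 8/7 = -35680/7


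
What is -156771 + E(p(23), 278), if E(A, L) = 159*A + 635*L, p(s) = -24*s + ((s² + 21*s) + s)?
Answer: 96556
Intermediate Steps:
p(s) = s² - 2*s (p(s) = -24*s + (s² + 22*s) = s² - 2*s)
-156771 + E(p(23), 278) = -156771 + (159*(23*(-2 + 23)) + 635*278) = -156771 + (159*(23*21) + 176530) = -156771 + (159*483 + 176530) = -156771 + (76797 + 176530) = -156771 + 253327 = 96556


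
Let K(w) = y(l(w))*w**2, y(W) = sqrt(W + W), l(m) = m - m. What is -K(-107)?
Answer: 0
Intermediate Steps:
l(m) = 0
y(W) = sqrt(2)*sqrt(W) (y(W) = sqrt(2*W) = sqrt(2)*sqrt(W))
K(w) = 0 (K(w) = (sqrt(2)*sqrt(0))*w**2 = (sqrt(2)*0)*w**2 = 0*w**2 = 0)
-K(-107) = -1*0 = 0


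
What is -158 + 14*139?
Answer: 1788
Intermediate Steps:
-158 + 14*139 = -158 + 1946 = 1788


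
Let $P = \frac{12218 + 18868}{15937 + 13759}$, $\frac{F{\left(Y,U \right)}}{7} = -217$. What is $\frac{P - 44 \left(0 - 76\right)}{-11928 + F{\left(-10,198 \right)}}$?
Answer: $- \frac{49667255}{199661056} \approx -0.24876$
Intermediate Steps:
$F{\left(Y,U \right)} = -1519$ ($F{\left(Y,U \right)} = 7 \left(-217\right) = -1519$)
$P = \frac{15543}{14848}$ ($P = \frac{31086}{29696} = 31086 \cdot \frac{1}{29696} = \frac{15543}{14848} \approx 1.0468$)
$\frac{P - 44 \left(0 - 76\right)}{-11928 + F{\left(-10,198 \right)}} = \frac{\frac{15543}{14848} - 44 \left(0 - 76\right)}{-11928 - 1519} = \frac{\frac{15543}{14848} - -3344}{-13447} = \left(\frac{15543}{14848} + 3344\right) \left(- \frac{1}{13447}\right) = \frac{49667255}{14848} \left(- \frac{1}{13447}\right) = - \frac{49667255}{199661056}$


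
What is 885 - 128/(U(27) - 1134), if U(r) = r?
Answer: 979823/1107 ≈ 885.12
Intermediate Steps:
885 - 128/(U(27) - 1134) = 885 - 128/(27 - 1134) = 885 - 128/(-1107) = 885 - 1/1107*(-128) = 885 + 128/1107 = 979823/1107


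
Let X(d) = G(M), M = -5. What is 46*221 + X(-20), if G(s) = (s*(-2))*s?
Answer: 10116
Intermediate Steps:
G(s) = -2*s² (G(s) = (-2*s)*s = -2*s²)
X(d) = -50 (X(d) = -2*(-5)² = -2*25 = -50)
46*221 + X(-20) = 46*221 - 50 = 10166 - 50 = 10116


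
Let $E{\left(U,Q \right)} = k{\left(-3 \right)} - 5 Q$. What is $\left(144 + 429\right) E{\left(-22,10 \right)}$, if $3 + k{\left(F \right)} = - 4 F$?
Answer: $-23493$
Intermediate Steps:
$k{\left(F \right)} = -3 - 4 F$
$E{\left(U,Q \right)} = 9 - 5 Q$ ($E{\left(U,Q \right)} = \left(-3 - -12\right) - 5 Q = \left(-3 + 12\right) - 5 Q = 9 - 5 Q$)
$\left(144 + 429\right) E{\left(-22,10 \right)} = \left(144 + 429\right) \left(9 - 50\right) = 573 \left(9 - 50\right) = 573 \left(-41\right) = -23493$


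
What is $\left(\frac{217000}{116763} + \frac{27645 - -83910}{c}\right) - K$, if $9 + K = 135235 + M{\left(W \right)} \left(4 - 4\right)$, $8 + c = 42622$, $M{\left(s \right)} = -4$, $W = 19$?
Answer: $- \frac{672826939232467}{4975738482} \approx -1.3522 \cdot 10^{5}$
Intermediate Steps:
$c = 42614$ ($c = -8 + 42622 = 42614$)
$K = 135226$ ($K = -9 + \left(135235 - 4 \left(4 - 4\right)\right) = -9 + \left(135235 - 0\right) = -9 + \left(135235 + 0\right) = -9 + 135235 = 135226$)
$\left(\frac{217000}{116763} + \frac{27645 - -83910}{c}\right) - K = \left(\frac{217000}{116763} + \frac{27645 - -83910}{42614}\right) - 135226 = \left(217000 \cdot \frac{1}{116763} + \left(27645 + 83910\right) \frac{1}{42614}\right) - 135226 = \left(\frac{217000}{116763} + 111555 \cdot \frac{1}{42614}\right) - 135226 = \left(\frac{217000}{116763} + \frac{111555}{42614}\right) - 135226 = \frac{22272734465}{4975738482} - 135226 = - \frac{672826939232467}{4975738482}$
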